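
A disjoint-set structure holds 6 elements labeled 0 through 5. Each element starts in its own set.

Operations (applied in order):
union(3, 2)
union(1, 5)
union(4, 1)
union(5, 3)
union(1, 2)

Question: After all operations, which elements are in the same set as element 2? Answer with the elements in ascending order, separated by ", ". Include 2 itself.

Step 1: union(3, 2) -> merged; set of 3 now {2, 3}
Step 2: union(1, 5) -> merged; set of 1 now {1, 5}
Step 3: union(4, 1) -> merged; set of 4 now {1, 4, 5}
Step 4: union(5, 3) -> merged; set of 5 now {1, 2, 3, 4, 5}
Step 5: union(1, 2) -> already same set; set of 1 now {1, 2, 3, 4, 5}
Component of 2: {1, 2, 3, 4, 5}

Answer: 1, 2, 3, 4, 5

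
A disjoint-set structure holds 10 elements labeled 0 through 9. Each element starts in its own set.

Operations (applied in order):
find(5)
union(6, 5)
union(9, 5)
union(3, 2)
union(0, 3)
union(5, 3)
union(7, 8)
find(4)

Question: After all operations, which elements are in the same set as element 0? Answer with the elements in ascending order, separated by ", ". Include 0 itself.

Step 1: find(5) -> no change; set of 5 is {5}
Step 2: union(6, 5) -> merged; set of 6 now {5, 6}
Step 3: union(9, 5) -> merged; set of 9 now {5, 6, 9}
Step 4: union(3, 2) -> merged; set of 3 now {2, 3}
Step 5: union(0, 3) -> merged; set of 0 now {0, 2, 3}
Step 6: union(5, 3) -> merged; set of 5 now {0, 2, 3, 5, 6, 9}
Step 7: union(7, 8) -> merged; set of 7 now {7, 8}
Step 8: find(4) -> no change; set of 4 is {4}
Component of 0: {0, 2, 3, 5, 6, 9}

Answer: 0, 2, 3, 5, 6, 9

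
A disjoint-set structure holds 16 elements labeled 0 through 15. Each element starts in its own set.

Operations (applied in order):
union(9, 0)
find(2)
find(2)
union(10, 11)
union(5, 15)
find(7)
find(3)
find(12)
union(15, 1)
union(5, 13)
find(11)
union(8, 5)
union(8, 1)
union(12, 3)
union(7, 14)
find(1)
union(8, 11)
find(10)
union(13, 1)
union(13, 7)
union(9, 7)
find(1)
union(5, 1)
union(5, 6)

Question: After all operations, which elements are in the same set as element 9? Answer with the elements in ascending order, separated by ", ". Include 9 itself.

Step 1: union(9, 0) -> merged; set of 9 now {0, 9}
Step 2: find(2) -> no change; set of 2 is {2}
Step 3: find(2) -> no change; set of 2 is {2}
Step 4: union(10, 11) -> merged; set of 10 now {10, 11}
Step 5: union(5, 15) -> merged; set of 5 now {5, 15}
Step 6: find(7) -> no change; set of 7 is {7}
Step 7: find(3) -> no change; set of 3 is {3}
Step 8: find(12) -> no change; set of 12 is {12}
Step 9: union(15, 1) -> merged; set of 15 now {1, 5, 15}
Step 10: union(5, 13) -> merged; set of 5 now {1, 5, 13, 15}
Step 11: find(11) -> no change; set of 11 is {10, 11}
Step 12: union(8, 5) -> merged; set of 8 now {1, 5, 8, 13, 15}
Step 13: union(8, 1) -> already same set; set of 8 now {1, 5, 8, 13, 15}
Step 14: union(12, 3) -> merged; set of 12 now {3, 12}
Step 15: union(7, 14) -> merged; set of 7 now {7, 14}
Step 16: find(1) -> no change; set of 1 is {1, 5, 8, 13, 15}
Step 17: union(8, 11) -> merged; set of 8 now {1, 5, 8, 10, 11, 13, 15}
Step 18: find(10) -> no change; set of 10 is {1, 5, 8, 10, 11, 13, 15}
Step 19: union(13, 1) -> already same set; set of 13 now {1, 5, 8, 10, 11, 13, 15}
Step 20: union(13, 7) -> merged; set of 13 now {1, 5, 7, 8, 10, 11, 13, 14, 15}
Step 21: union(9, 7) -> merged; set of 9 now {0, 1, 5, 7, 8, 9, 10, 11, 13, 14, 15}
Step 22: find(1) -> no change; set of 1 is {0, 1, 5, 7, 8, 9, 10, 11, 13, 14, 15}
Step 23: union(5, 1) -> already same set; set of 5 now {0, 1, 5, 7, 8, 9, 10, 11, 13, 14, 15}
Step 24: union(5, 6) -> merged; set of 5 now {0, 1, 5, 6, 7, 8, 9, 10, 11, 13, 14, 15}
Component of 9: {0, 1, 5, 6, 7, 8, 9, 10, 11, 13, 14, 15}

Answer: 0, 1, 5, 6, 7, 8, 9, 10, 11, 13, 14, 15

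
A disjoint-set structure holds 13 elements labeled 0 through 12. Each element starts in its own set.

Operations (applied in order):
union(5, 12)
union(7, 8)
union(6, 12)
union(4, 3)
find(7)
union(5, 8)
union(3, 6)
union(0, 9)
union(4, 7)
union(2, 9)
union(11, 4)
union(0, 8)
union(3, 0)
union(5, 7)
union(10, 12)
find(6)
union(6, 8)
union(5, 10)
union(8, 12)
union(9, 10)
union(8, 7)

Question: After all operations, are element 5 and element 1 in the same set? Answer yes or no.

Step 1: union(5, 12) -> merged; set of 5 now {5, 12}
Step 2: union(7, 8) -> merged; set of 7 now {7, 8}
Step 3: union(6, 12) -> merged; set of 6 now {5, 6, 12}
Step 4: union(4, 3) -> merged; set of 4 now {3, 4}
Step 5: find(7) -> no change; set of 7 is {7, 8}
Step 6: union(5, 8) -> merged; set of 5 now {5, 6, 7, 8, 12}
Step 7: union(3, 6) -> merged; set of 3 now {3, 4, 5, 6, 7, 8, 12}
Step 8: union(0, 9) -> merged; set of 0 now {0, 9}
Step 9: union(4, 7) -> already same set; set of 4 now {3, 4, 5, 6, 7, 8, 12}
Step 10: union(2, 9) -> merged; set of 2 now {0, 2, 9}
Step 11: union(11, 4) -> merged; set of 11 now {3, 4, 5, 6, 7, 8, 11, 12}
Step 12: union(0, 8) -> merged; set of 0 now {0, 2, 3, 4, 5, 6, 7, 8, 9, 11, 12}
Step 13: union(3, 0) -> already same set; set of 3 now {0, 2, 3, 4, 5, 6, 7, 8, 9, 11, 12}
Step 14: union(5, 7) -> already same set; set of 5 now {0, 2, 3, 4, 5, 6, 7, 8, 9, 11, 12}
Step 15: union(10, 12) -> merged; set of 10 now {0, 2, 3, 4, 5, 6, 7, 8, 9, 10, 11, 12}
Step 16: find(6) -> no change; set of 6 is {0, 2, 3, 4, 5, 6, 7, 8, 9, 10, 11, 12}
Step 17: union(6, 8) -> already same set; set of 6 now {0, 2, 3, 4, 5, 6, 7, 8, 9, 10, 11, 12}
Step 18: union(5, 10) -> already same set; set of 5 now {0, 2, 3, 4, 5, 6, 7, 8, 9, 10, 11, 12}
Step 19: union(8, 12) -> already same set; set of 8 now {0, 2, 3, 4, 5, 6, 7, 8, 9, 10, 11, 12}
Step 20: union(9, 10) -> already same set; set of 9 now {0, 2, 3, 4, 5, 6, 7, 8, 9, 10, 11, 12}
Step 21: union(8, 7) -> already same set; set of 8 now {0, 2, 3, 4, 5, 6, 7, 8, 9, 10, 11, 12}
Set of 5: {0, 2, 3, 4, 5, 6, 7, 8, 9, 10, 11, 12}; 1 is not a member.

Answer: no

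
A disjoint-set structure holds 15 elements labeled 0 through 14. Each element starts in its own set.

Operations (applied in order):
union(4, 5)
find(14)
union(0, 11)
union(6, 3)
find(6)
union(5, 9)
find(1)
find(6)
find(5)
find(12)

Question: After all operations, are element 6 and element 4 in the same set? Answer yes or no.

Answer: no

Derivation:
Step 1: union(4, 5) -> merged; set of 4 now {4, 5}
Step 2: find(14) -> no change; set of 14 is {14}
Step 3: union(0, 11) -> merged; set of 0 now {0, 11}
Step 4: union(6, 3) -> merged; set of 6 now {3, 6}
Step 5: find(6) -> no change; set of 6 is {3, 6}
Step 6: union(5, 9) -> merged; set of 5 now {4, 5, 9}
Step 7: find(1) -> no change; set of 1 is {1}
Step 8: find(6) -> no change; set of 6 is {3, 6}
Step 9: find(5) -> no change; set of 5 is {4, 5, 9}
Step 10: find(12) -> no change; set of 12 is {12}
Set of 6: {3, 6}; 4 is not a member.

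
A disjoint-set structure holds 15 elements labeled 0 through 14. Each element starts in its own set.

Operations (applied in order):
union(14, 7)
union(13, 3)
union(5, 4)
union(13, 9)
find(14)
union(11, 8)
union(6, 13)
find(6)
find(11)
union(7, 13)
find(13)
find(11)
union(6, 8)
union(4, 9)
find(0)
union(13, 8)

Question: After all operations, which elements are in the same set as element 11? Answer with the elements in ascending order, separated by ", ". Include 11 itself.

Step 1: union(14, 7) -> merged; set of 14 now {7, 14}
Step 2: union(13, 3) -> merged; set of 13 now {3, 13}
Step 3: union(5, 4) -> merged; set of 5 now {4, 5}
Step 4: union(13, 9) -> merged; set of 13 now {3, 9, 13}
Step 5: find(14) -> no change; set of 14 is {7, 14}
Step 6: union(11, 8) -> merged; set of 11 now {8, 11}
Step 7: union(6, 13) -> merged; set of 6 now {3, 6, 9, 13}
Step 8: find(6) -> no change; set of 6 is {3, 6, 9, 13}
Step 9: find(11) -> no change; set of 11 is {8, 11}
Step 10: union(7, 13) -> merged; set of 7 now {3, 6, 7, 9, 13, 14}
Step 11: find(13) -> no change; set of 13 is {3, 6, 7, 9, 13, 14}
Step 12: find(11) -> no change; set of 11 is {8, 11}
Step 13: union(6, 8) -> merged; set of 6 now {3, 6, 7, 8, 9, 11, 13, 14}
Step 14: union(4, 9) -> merged; set of 4 now {3, 4, 5, 6, 7, 8, 9, 11, 13, 14}
Step 15: find(0) -> no change; set of 0 is {0}
Step 16: union(13, 8) -> already same set; set of 13 now {3, 4, 5, 6, 7, 8, 9, 11, 13, 14}
Component of 11: {3, 4, 5, 6, 7, 8, 9, 11, 13, 14}

Answer: 3, 4, 5, 6, 7, 8, 9, 11, 13, 14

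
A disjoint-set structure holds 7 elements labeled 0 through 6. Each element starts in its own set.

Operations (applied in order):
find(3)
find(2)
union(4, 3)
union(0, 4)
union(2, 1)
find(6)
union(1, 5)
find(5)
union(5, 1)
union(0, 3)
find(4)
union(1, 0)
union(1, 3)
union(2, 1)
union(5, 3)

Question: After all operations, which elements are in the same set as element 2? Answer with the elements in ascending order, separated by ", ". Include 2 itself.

Answer: 0, 1, 2, 3, 4, 5

Derivation:
Step 1: find(3) -> no change; set of 3 is {3}
Step 2: find(2) -> no change; set of 2 is {2}
Step 3: union(4, 3) -> merged; set of 4 now {3, 4}
Step 4: union(0, 4) -> merged; set of 0 now {0, 3, 4}
Step 5: union(2, 1) -> merged; set of 2 now {1, 2}
Step 6: find(6) -> no change; set of 6 is {6}
Step 7: union(1, 5) -> merged; set of 1 now {1, 2, 5}
Step 8: find(5) -> no change; set of 5 is {1, 2, 5}
Step 9: union(5, 1) -> already same set; set of 5 now {1, 2, 5}
Step 10: union(0, 3) -> already same set; set of 0 now {0, 3, 4}
Step 11: find(4) -> no change; set of 4 is {0, 3, 4}
Step 12: union(1, 0) -> merged; set of 1 now {0, 1, 2, 3, 4, 5}
Step 13: union(1, 3) -> already same set; set of 1 now {0, 1, 2, 3, 4, 5}
Step 14: union(2, 1) -> already same set; set of 2 now {0, 1, 2, 3, 4, 5}
Step 15: union(5, 3) -> already same set; set of 5 now {0, 1, 2, 3, 4, 5}
Component of 2: {0, 1, 2, 3, 4, 5}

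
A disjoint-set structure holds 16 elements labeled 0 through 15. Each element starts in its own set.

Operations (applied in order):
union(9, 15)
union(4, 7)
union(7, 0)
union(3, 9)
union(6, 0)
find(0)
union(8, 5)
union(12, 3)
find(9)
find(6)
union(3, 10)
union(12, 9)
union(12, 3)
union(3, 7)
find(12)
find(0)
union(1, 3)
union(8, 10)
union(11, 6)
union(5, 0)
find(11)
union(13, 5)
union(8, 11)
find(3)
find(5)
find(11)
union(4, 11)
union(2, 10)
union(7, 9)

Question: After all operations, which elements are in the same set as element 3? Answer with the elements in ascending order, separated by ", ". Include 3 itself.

Answer: 0, 1, 2, 3, 4, 5, 6, 7, 8, 9, 10, 11, 12, 13, 15

Derivation:
Step 1: union(9, 15) -> merged; set of 9 now {9, 15}
Step 2: union(4, 7) -> merged; set of 4 now {4, 7}
Step 3: union(7, 0) -> merged; set of 7 now {0, 4, 7}
Step 4: union(3, 9) -> merged; set of 3 now {3, 9, 15}
Step 5: union(6, 0) -> merged; set of 6 now {0, 4, 6, 7}
Step 6: find(0) -> no change; set of 0 is {0, 4, 6, 7}
Step 7: union(8, 5) -> merged; set of 8 now {5, 8}
Step 8: union(12, 3) -> merged; set of 12 now {3, 9, 12, 15}
Step 9: find(9) -> no change; set of 9 is {3, 9, 12, 15}
Step 10: find(6) -> no change; set of 6 is {0, 4, 6, 7}
Step 11: union(3, 10) -> merged; set of 3 now {3, 9, 10, 12, 15}
Step 12: union(12, 9) -> already same set; set of 12 now {3, 9, 10, 12, 15}
Step 13: union(12, 3) -> already same set; set of 12 now {3, 9, 10, 12, 15}
Step 14: union(3, 7) -> merged; set of 3 now {0, 3, 4, 6, 7, 9, 10, 12, 15}
Step 15: find(12) -> no change; set of 12 is {0, 3, 4, 6, 7, 9, 10, 12, 15}
Step 16: find(0) -> no change; set of 0 is {0, 3, 4, 6, 7, 9, 10, 12, 15}
Step 17: union(1, 3) -> merged; set of 1 now {0, 1, 3, 4, 6, 7, 9, 10, 12, 15}
Step 18: union(8, 10) -> merged; set of 8 now {0, 1, 3, 4, 5, 6, 7, 8, 9, 10, 12, 15}
Step 19: union(11, 6) -> merged; set of 11 now {0, 1, 3, 4, 5, 6, 7, 8, 9, 10, 11, 12, 15}
Step 20: union(5, 0) -> already same set; set of 5 now {0, 1, 3, 4, 5, 6, 7, 8, 9, 10, 11, 12, 15}
Step 21: find(11) -> no change; set of 11 is {0, 1, 3, 4, 5, 6, 7, 8, 9, 10, 11, 12, 15}
Step 22: union(13, 5) -> merged; set of 13 now {0, 1, 3, 4, 5, 6, 7, 8, 9, 10, 11, 12, 13, 15}
Step 23: union(8, 11) -> already same set; set of 8 now {0, 1, 3, 4, 5, 6, 7, 8, 9, 10, 11, 12, 13, 15}
Step 24: find(3) -> no change; set of 3 is {0, 1, 3, 4, 5, 6, 7, 8, 9, 10, 11, 12, 13, 15}
Step 25: find(5) -> no change; set of 5 is {0, 1, 3, 4, 5, 6, 7, 8, 9, 10, 11, 12, 13, 15}
Step 26: find(11) -> no change; set of 11 is {0, 1, 3, 4, 5, 6, 7, 8, 9, 10, 11, 12, 13, 15}
Step 27: union(4, 11) -> already same set; set of 4 now {0, 1, 3, 4, 5, 6, 7, 8, 9, 10, 11, 12, 13, 15}
Step 28: union(2, 10) -> merged; set of 2 now {0, 1, 2, 3, 4, 5, 6, 7, 8, 9, 10, 11, 12, 13, 15}
Step 29: union(7, 9) -> already same set; set of 7 now {0, 1, 2, 3, 4, 5, 6, 7, 8, 9, 10, 11, 12, 13, 15}
Component of 3: {0, 1, 2, 3, 4, 5, 6, 7, 8, 9, 10, 11, 12, 13, 15}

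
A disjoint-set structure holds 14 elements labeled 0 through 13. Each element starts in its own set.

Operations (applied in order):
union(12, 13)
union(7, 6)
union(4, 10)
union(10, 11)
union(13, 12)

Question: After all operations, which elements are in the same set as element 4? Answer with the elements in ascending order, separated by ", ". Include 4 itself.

Step 1: union(12, 13) -> merged; set of 12 now {12, 13}
Step 2: union(7, 6) -> merged; set of 7 now {6, 7}
Step 3: union(4, 10) -> merged; set of 4 now {4, 10}
Step 4: union(10, 11) -> merged; set of 10 now {4, 10, 11}
Step 5: union(13, 12) -> already same set; set of 13 now {12, 13}
Component of 4: {4, 10, 11}

Answer: 4, 10, 11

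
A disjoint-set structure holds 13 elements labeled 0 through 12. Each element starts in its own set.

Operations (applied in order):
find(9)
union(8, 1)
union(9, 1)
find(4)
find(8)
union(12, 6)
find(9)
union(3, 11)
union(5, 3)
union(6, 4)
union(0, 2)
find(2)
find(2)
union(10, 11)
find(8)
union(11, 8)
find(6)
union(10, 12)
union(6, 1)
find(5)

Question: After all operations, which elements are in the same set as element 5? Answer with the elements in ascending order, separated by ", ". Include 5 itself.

Answer: 1, 3, 4, 5, 6, 8, 9, 10, 11, 12

Derivation:
Step 1: find(9) -> no change; set of 9 is {9}
Step 2: union(8, 1) -> merged; set of 8 now {1, 8}
Step 3: union(9, 1) -> merged; set of 9 now {1, 8, 9}
Step 4: find(4) -> no change; set of 4 is {4}
Step 5: find(8) -> no change; set of 8 is {1, 8, 9}
Step 6: union(12, 6) -> merged; set of 12 now {6, 12}
Step 7: find(9) -> no change; set of 9 is {1, 8, 9}
Step 8: union(3, 11) -> merged; set of 3 now {3, 11}
Step 9: union(5, 3) -> merged; set of 5 now {3, 5, 11}
Step 10: union(6, 4) -> merged; set of 6 now {4, 6, 12}
Step 11: union(0, 2) -> merged; set of 0 now {0, 2}
Step 12: find(2) -> no change; set of 2 is {0, 2}
Step 13: find(2) -> no change; set of 2 is {0, 2}
Step 14: union(10, 11) -> merged; set of 10 now {3, 5, 10, 11}
Step 15: find(8) -> no change; set of 8 is {1, 8, 9}
Step 16: union(11, 8) -> merged; set of 11 now {1, 3, 5, 8, 9, 10, 11}
Step 17: find(6) -> no change; set of 6 is {4, 6, 12}
Step 18: union(10, 12) -> merged; set of 10 now {1, 3, 4, 5, 6, 8, 9, 10, 11, 12}
Step 19: union(6, 1) -> already same set; set of 6 now {1, 3, 4, 5, 6, 8, 9, 10, 11, 12}
Step 20: find(5) -> no change; set of 5 is {1, 3, 4, 5, 6, 8, 9, 10, 11, 12}
Component of 5: {1, 3, 4, 5, 6, 8, 9, 10, 11, 12}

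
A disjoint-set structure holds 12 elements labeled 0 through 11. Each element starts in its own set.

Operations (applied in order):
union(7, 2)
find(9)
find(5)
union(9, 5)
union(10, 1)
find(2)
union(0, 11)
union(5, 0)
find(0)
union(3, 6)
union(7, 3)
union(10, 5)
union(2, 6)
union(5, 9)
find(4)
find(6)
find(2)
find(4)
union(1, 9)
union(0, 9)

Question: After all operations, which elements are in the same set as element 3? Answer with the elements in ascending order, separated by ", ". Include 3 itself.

Answer: 2, 3, 6, 7

Derivation:
Step 1: union(7, 2) -> merged; set of 7 now {2, 7}
Step 2: find(9) -> no change; set of 9 is {9}
Step 3: find(5) -> no change; set of 5 is {5}
Step 4: union(9, 5) -> merged; set of 9 now {5, 9}
Step 5: union(10, 1) -> merged; set of 10 now {1, 10}
Step 6: find(2) -> no change; set of 2 is {2, 7}
Step 7: union(0, 11) -> merged; set of 0 now {0, 11}
Step 8: union(5, 0) -> merged; set of 5 now {0, 5, 9, 11}
Step 9: find(0) -> no change; set of 0 is {0, 5, 9, 11}
Step 10: union(3, 6) -> merged; set of 3 now {3, 6}
Step 11: union(7, 3) -> merged; set of 7 now {2, 3, 6, 7}
Step 12: union(10, 5) -> merged; set of 10 now {0, 1, 5, 9, 10, 11}
Step 13: union(2, 6) -> already same set; set of 2 now {2, 3, 6, 7}
Step 14: union(5, 9) -> already same set; set of 5 now {0, 1, 5, 9, 10, 11}
Step 15: find(4) -> no change; set of 4 is {4}
Step 16: find(6) -> no change; set of 6 is {2, 3, 6, 7}
Step 17: find(2) -> no change; set of 2 is {2, 3, 6, 7}
Step 18: find(4) -> no change; set of 4 is {4}
Step 19: union(1, 9) -> already same set; set of 1 now {0, 1, 5, 9, 10, 11}
Step 20: union(0, 9) -> already same set; set of 0 now {0, 1, 5, 9, 10, 11}
Component of 3: {2, 3, 6, 7}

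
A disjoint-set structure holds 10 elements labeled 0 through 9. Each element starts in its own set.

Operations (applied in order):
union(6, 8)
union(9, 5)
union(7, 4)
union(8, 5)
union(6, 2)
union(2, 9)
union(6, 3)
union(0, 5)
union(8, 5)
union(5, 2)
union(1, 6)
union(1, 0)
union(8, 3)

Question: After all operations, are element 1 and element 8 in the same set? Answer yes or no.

Step 1: union(6, 8) -> merged; set of 6 now {6, 8}
Step 2: union(9, 5) -> merged; set of 9 now {5, 9}
Step 3: union(7, 4) -> merged; set of 7 now {4, 7}
Step 4: union(8, 5) -> merged; set of 8 now {5, 6, 8, 9}
Step 5: union(6, 2) -> merged; set of 6 now {2, 5, 6, 8, 9}
Step 6: union(2, 9) -> already same set; set of 2 now {2, 5, 6, 8, 9}
Step 7: union(6, 3) -> merged; set of 6 now {2, 3, 5, 6, 8, 9}
Step 8: union(0, 5) -> merged; set of 0 now {0, 2, 3, 5, 6, 8, 9}
Step 9: union(8, 5) -> already same set; set of 8 now {0, 2, 3, 5, 6, 8, 9}
Step 10: union(5, 2) -> already same set; set of 5 now {0, 2, 3, 5, 6, 8, 9}
Step 11: union(1, 6) -> merged; set of 1 now {0, 1, 2, 3, 5, 6, 8, 9}
Step 12: union(1, 0) -> already same set; set of 1 now {0, 1, 2, 3, 5, 6, 8, 9}
Step 13: union(8, 3) -> already same set; set of 8 now {0, 1, 2, 3, 5, 6, 8, 9}
Set of 1: {0, 1, 2, 3, 5, 6, 8, 9}; 8 is a member.

Answer: yes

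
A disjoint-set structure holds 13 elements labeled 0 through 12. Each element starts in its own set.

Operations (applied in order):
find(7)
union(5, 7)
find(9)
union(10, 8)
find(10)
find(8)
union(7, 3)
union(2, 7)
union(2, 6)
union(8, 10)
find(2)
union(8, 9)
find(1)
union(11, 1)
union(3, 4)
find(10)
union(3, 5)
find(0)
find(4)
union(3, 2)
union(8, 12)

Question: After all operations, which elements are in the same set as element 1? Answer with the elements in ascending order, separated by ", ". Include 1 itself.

Step 1: find(7) -> no change; set of 7 is {7}
Step 2: union(5, 7) -> merged; set of 5 now {5, 7}
Step 3: find(9) -> no change; set of 9 is {9}
Step 4: union(10, 8) -> merged; set of 10 now {8, 10}
Step 5: find(10) -> no change; set of 10 is {8, 10}
Step 6: find(8) -> no change; set of 8 is {8, 10}
Step 7: union(7, 3) -> merged; set of 7 now {3, 5, 7}
Step 8: union(2, 7) -> merged; set of 2 now {2, 3, 5, 7}
Step 9: union(2, 6) -> merged; set of 2 now {2, 3, 5, 6, 7}
Step 10: union(8, 10) -> already same set; set of 8 now {8, 10}
Step 11: find(2) -> no change; set of 2 is {2, 3, 5, 6, 7}
Step 12: union(8, 9) -> merged; set of 8 now {8, 9, 10}
Step 13: find(1) -> no change; set of 1 is {1}
Step 14: union(11, 1) -> merged; set of 11 now {1, 11}
Step 15: union(3, 4) -> merged; set of 3 now {2, 3, 4, 5, 6, 7}
Step 16: find(10) -> no change; set of 10 is {8, 9, 10}
Step 17: union(3, 5) -> already same set; set of 3 now {2, 3, 4, 5, 6, 7}
Step 18: find(0) -> no change; set of 0 is {0}
Step 19: find(4) -> no change; set of 4 is {2, 3, 4, 5, 6, 7}
Step 20: union(3, 2) -> already same set; set of 3 now {2, 3, 4, 5, 6, 7}
Step 21: union(8, 12) -> merged; set of 8 now {8, 9, 10, 12}
Component of 1: {1, 11}

Answer: 1, 11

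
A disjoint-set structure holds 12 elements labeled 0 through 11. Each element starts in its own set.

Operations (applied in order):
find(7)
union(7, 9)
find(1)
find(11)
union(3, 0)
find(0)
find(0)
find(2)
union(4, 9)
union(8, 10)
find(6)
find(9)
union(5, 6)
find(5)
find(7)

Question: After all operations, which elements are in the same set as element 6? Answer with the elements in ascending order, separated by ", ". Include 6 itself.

Step 1: find(7) -> no change; set of 7 is {7}
Step 2: union(7, 9) -> merged; set of 7 now {7, 9}
Step 3: find(1) -> no change; set of 1 is {1}
Step 4: find(11) -> no change; set of 11 is {11}
Step 5: union(3, 0) -> merged; set of 3 now {0, 3}
Step 6: find(0) -> no change; set of 0 is {0, 3}
Step 7: find(0) -> no change; set of 0 is {0, 3}
Step 8: find(2) -> no change; set of 2 is {2}
Step 9: union(4, 9) -> merged; set of 4 now {4, 7, 9}
Step 10: union(8, 10) -> merged; set of 8 now {8, 10}
Step 11: find(6) -> no change; set of 6 is {6}
Step 12: find(9) -> no change; set of 9 is {4, 7, 9}
Step 13: union(5, 6) -> merged; set of 5 now {5, 6}
Step 14: find(5) -> no change; set of 5 is {5, 6}
Step 15: find(7) -> no change; set of 7 is {4, 7, 9}
Component of 6: {5, 6}

Answer: 5, 6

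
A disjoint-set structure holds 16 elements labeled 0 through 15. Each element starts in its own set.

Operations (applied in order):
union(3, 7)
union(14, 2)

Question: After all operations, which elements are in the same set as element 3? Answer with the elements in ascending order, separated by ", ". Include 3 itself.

Step 1: union(3, 7) -> merged; set of 3 now {3, 7}
Step 2: union(14, 2) -> merged; set of 14 now {2, 14}
Component of 3: {3, 7}

Answer: 3, 7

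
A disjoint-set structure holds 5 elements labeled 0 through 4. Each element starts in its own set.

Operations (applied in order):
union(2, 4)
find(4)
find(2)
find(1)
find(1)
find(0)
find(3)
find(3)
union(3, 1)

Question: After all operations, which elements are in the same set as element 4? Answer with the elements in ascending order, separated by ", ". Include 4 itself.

Answer: 2, 4

Derivation:
Step 1: union(2, 4) -> merged; set of 2 now {2, 4}
Step 2: find(4) -> no change; set of 4 is {2, 4}
Step 3: find(2) -> no change; set of 2 is {2, 4}
Step 4: find(1) -> no change; set of 1 is {1}
Step 5: find(1) -> no change; set of 1 is {1}
Step 6: find(0) -> no change; set of 0 is {0}
Step 7: find(3) -> no change; set of 3 is {3}
Step 8: find(3) -> no change; set of 3 is {3}
Step 9: union(3, 1) -> merged; set of 3 now {1, 3}
Component of 4: {2, 4}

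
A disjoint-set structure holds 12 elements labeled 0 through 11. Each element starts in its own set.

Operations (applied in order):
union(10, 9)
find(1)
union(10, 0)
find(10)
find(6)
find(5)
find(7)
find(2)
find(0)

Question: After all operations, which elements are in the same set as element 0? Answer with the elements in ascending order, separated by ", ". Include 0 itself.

Answer: 0, 9, 10

Derivation:
Step 1: union(10, 9) -> merged; set of 10 now {9, 10}
Step 2: find(1) -> no change; set of 1 is {1}
Step 3: union(10, 0) -> merged; set of 10 now {0, 9, 10}
Step 4: find(10) -> no change; set of 10 is {0, 9, 10}
Step 5: find(6) -> no change; set of 6 is {6}
Step 6: find(5) -> no change; set of 5 is {5}
Step 7: find(7) -> no change; set of 7 is {7}
Step 8: find(2) -> no change; set of 2 is {2}
Step 9: find(0) -> no change; set of 0 is {0, 9, 10}
Component of 0: {0, 9, 10}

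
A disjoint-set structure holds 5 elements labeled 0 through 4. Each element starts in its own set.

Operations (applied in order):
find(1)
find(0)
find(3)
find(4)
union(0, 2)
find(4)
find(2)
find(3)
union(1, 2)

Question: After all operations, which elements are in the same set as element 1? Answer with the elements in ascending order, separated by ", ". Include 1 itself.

Step 1: find(1) -> no change; set of 1 is {1}
Step 2: find(0) -> no change; set of 0 is {0}
Step 3: find(3) -> no change; set of 3 is {3}
Step 4: find(4) -> no change; set of 4 is {4}
Step 5: union(0, 2) -> merged; set of 0 now {0, 2}
Step 6: find(4) -> no change; set of 4 is {4}
Step 7: find(2) -> no change; set of 2 is {0, 2}
Step 8: find(3) -> no change; set of 3 is {3}
Step 9: union(1, 2) -> merged; set of 1 now {0, 1, 2}
Component of 1: {0, 1, 2}

Answer: 0, 1, 2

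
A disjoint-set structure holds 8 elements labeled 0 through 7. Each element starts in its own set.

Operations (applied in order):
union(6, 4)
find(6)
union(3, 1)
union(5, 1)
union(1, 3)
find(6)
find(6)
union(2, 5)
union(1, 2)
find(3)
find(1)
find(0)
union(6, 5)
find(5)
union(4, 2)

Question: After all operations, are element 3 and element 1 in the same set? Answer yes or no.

Answer: yes

Derivation:
Step 1: union(6, 4) -> merged; set of 6 now {4, 6}
Step 2: find(6) -> no change; set of 6 is {4, 6}
Step 3: union(3, 1) -> merged; set of 3 now {1, 3}
Step 4: union(5, 1) -> merged; set of 5 now {1, 3, 5}
Step 5: union(1, 3) -> already same set; set of 1 now {1, 3, 5}
Step 6: find(6) -> no change; set of 6 is {4, 6}
Step 7: find(6) -> no change; set of 6 is {4, 6}
Step 8: union(2, 5) -> merged; set of 2 now {1, 2, 3, 5}
Step 9: union(1, 2) -> already same set; set of 1 now {1, 2, 3, 5}
Step 10: find(3) -> no change; set of 3 is {1, 2, 3, 5}
Step 11: find(1) -> no change; set of 1 is {1, 2, 3, 5}
Step 12: find(0) -> no change; set of 0 is {0}
Step 13: union(6, 5) -> merged; set of 6 now {1, 2, 3, 4, 5, 6}
Step 14: find(5) -> no change; set of 5 is {1, 2, 3, 4, 5, 6}
Step 15: union(4, 2) -> already same set; set of 4 now {1, 2, 3, 4, 5, 6}
Set of 3: {1, 2, 3, 4, 5, 6}; 1 is a member.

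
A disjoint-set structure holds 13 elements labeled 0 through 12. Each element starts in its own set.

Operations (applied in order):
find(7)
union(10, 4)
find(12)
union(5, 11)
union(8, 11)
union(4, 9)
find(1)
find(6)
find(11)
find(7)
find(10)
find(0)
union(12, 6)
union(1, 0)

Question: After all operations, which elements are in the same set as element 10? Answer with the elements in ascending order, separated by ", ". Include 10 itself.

Answer: 4, 9, 10

Derivation:
Step 1: find(7) -> no change; set of 7 is {7}
Step 2: union(10, 4) -> merged; set of 10 now {4, 10}
Step 3: find(12) -> no change; set of 12 is {12}
Step 4: union(5, 11) -> merged; set of 5 now {5, 11}
Step 5: union(8, 11) -> merged; set of 8 now {5, 8, 11}
Step 6: union(4, 9) -> merged; set of 4 now {4, 9, 10}
Step 7: find(1) -> no change; set of 1 is {1}
Step 8: find(6) -> no change; set of 6 is {6}
Step 9: find(11) -> no change; set of 11 is {5, 8, 11}
Step 10: find(7) -> no change; set of 7 is {7}
Step 11: find(10) -> no change; set of 10 is {4, 9, 10}
Step 12: find(0) -> no change; set of 0 is {0}
Step 13: union(12, 6) -> merged; set of 12 now {6, 12}
Step 14: union(1, 0) -> merged; set of 1 now {0, 1}
Component of 10: {4, 9, 10}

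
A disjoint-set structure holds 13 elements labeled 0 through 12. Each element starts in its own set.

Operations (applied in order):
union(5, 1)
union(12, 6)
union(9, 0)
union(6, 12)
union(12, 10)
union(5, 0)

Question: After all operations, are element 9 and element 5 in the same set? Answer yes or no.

Answer: yes

Derivation:
Step 1: union(5, 1) -> merged; set of 5 now {1, 5}
Step 2: union(12, 6) -> merged; set of 12 now {6, 12}
Step 3: union(9, 0) -> merged; set of 9 now {0, 9}
Step 4: union(6, 12) -> already same set; set of 6 now {6, 12}
Step 5: union(12, 10) -> merged; set of 12 now {6, 10, 12}
Step 6: union(5, 0) -> merged; set of 5 now {0, 1, 5, 9}
Set of 9: {0, 1, 5, 9}; 5 is a member.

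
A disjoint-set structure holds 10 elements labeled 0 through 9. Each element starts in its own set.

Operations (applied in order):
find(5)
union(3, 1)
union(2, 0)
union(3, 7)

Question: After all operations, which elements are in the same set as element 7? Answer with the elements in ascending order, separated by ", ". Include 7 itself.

Step 1: find(5) -> no change; set of 5 is {5}
Step 2: union(3, 1) -> merged; set of 3 now {1, 3}
Step 3: union(2, 0) -> merged; set of 2 now {0, 2}
Step 4: union(3, 7) -> merged; set of 3 now {1, 3, 7}
Component of 7: {1, 3, 7}

Answer: 1, 3, 7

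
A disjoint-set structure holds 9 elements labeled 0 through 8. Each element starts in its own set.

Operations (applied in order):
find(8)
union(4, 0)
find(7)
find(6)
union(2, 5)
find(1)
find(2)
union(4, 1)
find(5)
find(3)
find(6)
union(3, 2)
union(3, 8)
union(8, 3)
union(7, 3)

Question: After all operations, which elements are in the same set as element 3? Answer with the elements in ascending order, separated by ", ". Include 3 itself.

Step 1: find(8) -> no change; set of 8 is {8}
Step 2: union(4, 0) -> merged; set of 4 now {0, 4}
Step 3: find(7) -> no change; set of 7 is {7}
Step 4: find(6) -> no change; set of 6 is {6}
Step 5: union(2, 5) -> merged; set of 2 now {2, 5}
Step 6: find(1) -> no change; set of 1 is {1}
Step 7: find(2) -> no change; set of 2 is {2, 5}
Step 8: union(4, 1) -> merged; set of 4 now {0, 1, 4}
Step 9: find(5) -> no change; set of 5 is {2, 5}
Step 10: find(3) -> no change; set of 3 is {3}
Step 11: find(6) -> no change; set of 6 is {6}
Step 12: union(3, 2) -> merged; set of 3 now {2, 3, 5}
Step 13: union(3, 8) -> merged; set of 3 now {2, 3, 5, 8}
Step 14: union(8, 3) -> already same set; set of 8 now {2, 3, 5, 8}
Step 15: union(7, 3) -> merged; set of 7 now {2, 3, 5, 7, 8}
Component of 3: {2, 3, 5, 7, 8}

Answer: 2, 3, 5, 7, 8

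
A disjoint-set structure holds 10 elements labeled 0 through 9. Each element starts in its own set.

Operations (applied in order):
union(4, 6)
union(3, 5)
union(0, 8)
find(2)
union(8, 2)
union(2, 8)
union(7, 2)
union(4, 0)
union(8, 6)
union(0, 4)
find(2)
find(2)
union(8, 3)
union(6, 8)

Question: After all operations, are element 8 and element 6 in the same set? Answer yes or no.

Answer: yes

Derivation:
Step 1: union(4, 6) -> merged; set of 4 now {4, 6}
Step 2: union(3, 5) -> merged; set of 3 now {3, 5}
Step 3: union(0, 8) -> merged; set of 0 now {0, 8}
Step 4: find(2) -> no change; set of 2 is {2}
Step 5: union(8, 2) -> merged; set of 8 now {0, 2, 8}
Step 6: union(2, 8) -> already same set; set of 2 now {0, 2, 8}
Step 7: union(7, 2) -> merged; set of 7 now {0, 2, 7, 8}
Step 8: union(4, 0) -> merged; set of 4 now {0, 2, 4, 6, 7, 8}
Step 9: union(8, 6) -> already same set; set of 8 now {0, 2, 4, 6, 7, 8}
Step 10: union(0, 4) -> already same set; set of 0 now {0, 2, 4, 6, 7, 8}
Step 11: find(2) -> no change; set of 2 is {0, 2, 4, 6, 7, 8}
Step 12: find(2) -> no change; set of 2 is {0, 2, 4, 6, 7, 8}
Step 13: union(8, 3) -> merged; set of 8 now {0, 2, 3, 4, 5, 6, 7, 8}
Step 14: union(6, 8) -> already same set; set of 6 now {0, 2, 3, 4, 5, 6, 7, 8}
Set of 8: {0, 2, 3, 4, 5, 6, 7, 8}; 6 is a member.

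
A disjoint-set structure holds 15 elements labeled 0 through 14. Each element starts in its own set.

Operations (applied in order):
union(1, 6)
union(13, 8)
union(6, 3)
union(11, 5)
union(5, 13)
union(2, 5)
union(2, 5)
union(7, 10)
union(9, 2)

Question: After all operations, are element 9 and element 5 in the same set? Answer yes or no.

Answer: yes

Derivation:
Step 1: union(1, 6) -> merged; set of 1 now {1, 6}
Step 2: union(13, 8) -> merged; set of 13 now {8, 13}
Step 3: union(6, 3) -> merged; set of 6 now {1, 3, 6}
Step 4: union(11, 5) -> merged; set of 11 now {5, 11}
Step 5: union(5, 13) -> merged; set of 5 now {5, 8, 11, 13}
Step 6: union(2, 5) -> merged; set of 2 now {2, 5, 8, 11, 13}
Step 7: union(2, 5) -> already same set; set of 2 now {2, 5, 8, 11, 13}
Step 8: union(7, 10) -> merged; set of 7 now {7, 10}
Step 9: union(9, 2) -> merged; set of 9 now {2, 5, 8, 9, 11, 13}
Set of 9: {2, 5, 8, 9, 11, 13}; 5 is a member.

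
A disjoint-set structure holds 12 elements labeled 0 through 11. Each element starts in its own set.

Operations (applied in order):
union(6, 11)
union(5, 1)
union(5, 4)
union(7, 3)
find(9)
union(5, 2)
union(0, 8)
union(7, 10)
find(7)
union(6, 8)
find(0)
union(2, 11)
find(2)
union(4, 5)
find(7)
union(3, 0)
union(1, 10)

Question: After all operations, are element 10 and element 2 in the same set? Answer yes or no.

Answer: yes

Derivation:
Step 1: union(6, 11) -> merged; set of 6 now {6, 11}
Step 2: union(5, 1) -> merged; set of 5 now {1, 5}
Step 3: union(5, 4) -> merged; set of 5 now {1, 4, 5}
Step 4: union(7, 3) -> merged; set of 7 now {3, 7}
Step 5: find(9) -> no change; set of 9 is {9}
Step 6: union(5, 2) -> merged; set of 5 now {1, 2, 4, 5}
Step 7: union(0, 8) -> merged; set of 0 now {0, 8}
Step 8: union(7, 10) -> merged; set of 7 now {3, 7, 10}
Step 9: find(7) -> no change; set of 7 is {3, 7, 10}
Step 10: union(6, 8) -> merged; set of 6 now {0, 6, 8, 11}
Step 11: find(0) -> no change; set of 0 is {0, 6, 8, 11}
Step 12: union(2, 11) -> merged; set of 2 now {0, 1, 2, 4, 5, 6, 8, 11}
Step 13: find(2) -> no change; set of 2 is {0, 1, 2, 4, 5, 6, 8, 11}
Step 14: union(4, 5) -> already same set; set of 4 now {0, 1, 2, 4, 5, 6, 8, 11}
Step 15: find(7) -> no change; set of 7 is {3, 7, 10}
Step 16: union(3, 0) -> merged; set of 3 now {0, 1, 2, 3, 4, 5, 6, 7, 8, 10, 11}
Step 17: union(1, 10) -> already same set; set of 1 now {0, 1, 2, 3, 4, 5, 6, 7, 8, 10, 11}
Set of 10: {0, 1, 2, 3, 4, 5, 6, 7, 8, 10, 11}; 2 is a member.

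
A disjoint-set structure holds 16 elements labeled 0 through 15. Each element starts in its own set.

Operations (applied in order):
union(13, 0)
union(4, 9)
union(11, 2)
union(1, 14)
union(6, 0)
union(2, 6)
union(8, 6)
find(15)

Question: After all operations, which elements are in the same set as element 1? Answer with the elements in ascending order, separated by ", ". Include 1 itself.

Answer: 1, 14

Derivation:
Step 1: union(13, 0) -> merged; set of 13 now {0, 13}
Step 2: union(4, 9) -> merged; set of 4 now {4, 9}
Step 3: union(11, 2) -> merged; set of 11 now {2, 11}
Step 4: union(1, 14) -> merged; set of 1 now {1, 14}
Step 5: union(6, 0) -> merged; set of 6 now {0, 6, 13}
Step 6: union(2, 6) -> merged; set of 2 now {0, 2, 6, 11, 13}
Step 7: union(8, 6) -> merged; set of 8 now {0, 2, 6, 8, 11, 13}
Step 8: find(15) -> no change; set of 15 is {15}
Component of 1: {1, 14}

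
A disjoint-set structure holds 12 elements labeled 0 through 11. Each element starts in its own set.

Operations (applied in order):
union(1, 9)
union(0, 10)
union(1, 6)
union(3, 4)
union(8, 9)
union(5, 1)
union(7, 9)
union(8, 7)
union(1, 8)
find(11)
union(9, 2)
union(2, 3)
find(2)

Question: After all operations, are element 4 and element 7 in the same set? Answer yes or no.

Step 1: union(1, 9) -> merged; set of 1 now {1, 9}
Step 2: union(0, 10) -> merged; set of 0 now {0, 10}
Step 3: union(1, 6) -> merged; set of 1 now {1, 6, 9}
Step 4: union(3, 4) -> merged; set of 3 now {3, 4}
Step 5: union(8, 9) -> merged; set of 8 now {1, 6, 8, 9}
Step 6: union(5, 1) -> merged; set of 5 now {1, 5, 6, 8, 9}
Step 7: union(7, 9) -> merged; set of 7 now {1, 5, 6, 7, 8, 9}
Step 8: union(8, 7) -> already same set; set of 8 now {1, 5, 6, 7, 8, 9}
Step 9: union(1, 8) -> already same set; set of 1 now {1, 5, 6, 7, 8, 9}
Step 10: find(11) -> no change; set of 11 is {11}
Step 11: union(9, 2) -> merged; set of 9 now {1, 2, 5, 6, 7, 8, 9}
Step 12: union(2, 3) -> merged; set of 2 now {1, 2, 3, 4, 5, 6, 7, 8, 9}
Step 13: find(2) -> no change; set of 2 is {1, 2, 3, 4, 5, 6, 7, 8, 9}
Set of 4: {1, 2, 3, 4, 5, 6, 7, 8, 9}; 7 is a member.

Answer: yes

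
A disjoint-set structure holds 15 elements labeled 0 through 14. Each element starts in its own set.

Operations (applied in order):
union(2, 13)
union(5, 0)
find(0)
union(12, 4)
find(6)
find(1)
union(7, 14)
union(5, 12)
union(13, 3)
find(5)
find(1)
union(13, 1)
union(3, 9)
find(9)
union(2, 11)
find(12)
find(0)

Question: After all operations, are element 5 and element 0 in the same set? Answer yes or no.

Step 1: union(2, 13) -> merged; set of 2 now {2, 13}
Step 2: union(5, 0) -> merged; set of 5 now {0, 5}
Step 3: find(0) -> no change; set of 0 is {0, 5}
Step 4: union(12, 4) -> merged; set of 12 now {4, 12}
Step 5: find(6) -> no change; set of 6 is {6}
Step 6: find(1) -> no change; set of 1 is {1}
Step 7: union(7, 14) -> merged; set of 7 now {7, 14}
Step 8: union(5, 12) -> merged; set of 5 now {0, 4, 5, 12}
Step 9: union(13, 3) -> merged; set of 13 now {2, 3, 13}
Step 10: find(5) -> no change; set of 5 is {0, 4, 5, 12}
Step 11: find(1) -> no change; set of 1 is {1}
Step 12: union(13, 1) -> merged; set of 13 now {1, 2, 3, 13}
Step 13: union(3, 9) -> merged; set of 3 now {1, 2, 3, 9, 13}
Step 14: find(9) -> no change; set of 9 is {1, 2, 3, 9, 13}
Step 15: union(2, 11) -> merged; set of 2 now {1, 2, 3, 9, 11, 13}
Step 16: find(12) -> no change; set of 12 is {0, 4, 5, 12}
Step 17: find(0) -> no change; set of 0 is {0, 4, 5, 12}
Set of 5: {0, 4, 5, 12}; 0 is a member.

Answer: yes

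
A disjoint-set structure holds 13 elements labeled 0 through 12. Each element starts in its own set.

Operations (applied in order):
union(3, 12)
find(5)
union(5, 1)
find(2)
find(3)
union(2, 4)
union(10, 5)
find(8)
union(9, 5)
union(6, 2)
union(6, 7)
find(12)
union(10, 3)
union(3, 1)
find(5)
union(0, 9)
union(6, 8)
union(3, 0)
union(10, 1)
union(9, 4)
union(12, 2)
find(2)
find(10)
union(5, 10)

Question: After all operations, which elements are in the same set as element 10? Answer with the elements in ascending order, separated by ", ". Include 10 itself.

Answer: 0, 1, 2, 3, 4, 5, 6, 7, 8, 9, 10, 12

Derivation:
Step 1: union(3, 12) -> merged; set of 3 now {3, 12}
Step 2: find(5) -> no change; set of 5 is {5}
Step 3: union(5, 1) -> merged; set of 5 now {1, 5}
Step 4: find(2) -> no change; set of 2 is {2}
Step 5: find(3) -> no change; set of 3 is {3, 12}
Step 6: union(2, 4) -> merged; set of 2 now {2, 4}
Step 7: union(10, 5) -> merged; set of 10 now {1, 5, 10}
Step 8: find(8) -> no change; set of 8 is {8}
Step 9: union(9, 5) -> merged; set of 9 now {1, 5, 9, 10}
Step 10: union(6, 2) -> merged; set of 6 now {2, 4, 6}
Step 11: union(6, 7) -> merged; set of 6 now {2, 4, 6, 7}
Step 12: find(12) -> no change; set of 12 is {3, 12}
Step 13: union(10, 3) -> merged; set of 10 now {1, 3, 5, 9, 10, 12}
Step 14: union(3, 1) -> already same set; set of 3 now {1, 3, 5, 9, 10, 12}
Step 15: find(5) -> no change; set of 5 is {1, 3, 5, 9, 10, 12}
Step 16: union(0, 9) -> merged; set of 0 now {0, 1, 3, 5, 9, 10, 12}
Step 17: union(6, 8) -> merged; set of 6 now {2, 4, 6, 7, 8}
Step 18: union(3, 0) -> already same set; set of 3 now {0, 1, 3, 5, 9, 10, 12}
Step 19: union(10, 1) -> already same set; set of 10 now {0, 1, 3, 5, 9, 10, 12}
Step 20: union(9, 4) -> merged; set of 9 now {0, 1, 2, 3, 4, 5, 6, 7, 8, 9, 10, 12}
Step 21: union(12, 2) -> already same set; set of 12 now {0, 1, 2, 3, 4, 5, 6, 7, 8, 9, 10, 12}
Step 22: find(2) -> no change; set of 2 is {0, 1, 2, 3, 4, 5, 6, 7, 8, 9, 10, 12}
Step 23: find(10) -> no change; set of 10 is {0, 1, 2, 3, 4, 5, 6, 7, 8, 9, 10, 12}
Step 24: union(5, 10) -> already same set; set of 5 now {0, 1, 2, 3, 4, 5, 6, 7, 8, 9, 10, 12}
Component of 10: {0, 1, 2, 3, 4, 5, 6, 7, 8, 9, 10, 12}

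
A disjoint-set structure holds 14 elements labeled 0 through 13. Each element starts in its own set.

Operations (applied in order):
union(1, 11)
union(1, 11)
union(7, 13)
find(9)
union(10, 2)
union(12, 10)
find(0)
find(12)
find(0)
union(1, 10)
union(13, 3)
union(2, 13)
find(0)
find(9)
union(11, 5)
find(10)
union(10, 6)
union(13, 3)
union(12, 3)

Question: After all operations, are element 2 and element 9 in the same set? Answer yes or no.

Step 1: union(1, 11) -> merged; set of 1 now {1, 11}
Step 2: union(1, 11) -> already same set; set of 1 now {1, 11}
Step 3: union(7, 13) -> merged; set of 7 now {7, 13}
Step 4: find(9) -> no change; set of 9 is {9}
Step 5: union(10, 2) -> merged; set of 10 now {2, 10}
Step 6: union(12, 10) -> merged; set of 12 now {2, 10, 12}
Step 7: find(0) -> no change; set of 0 is {0}
Step 8: find(12) -> no change; set of 12 is {2, 10, 12}
Step 9: find(0) -> no change; set of 0 is {0}
Step 10: union(1, 10) -> merged; set of 1 now {1, 2, 10, 11, 12}
Step 11: union(13, 3) -> merged; set of 13 now {3, 7, 13}
Step 12: union(2, 13) -> merged; set of 2 now {1, 2, 3, 7, 10, 11, 12, 13}
Step 13: find(0) -> no change; set of 0 is {0}
Step 14: find(9) -> no change; set of 9 is {9}
Step 15: union(11, 5) -> merged; set of 11 now {1, 2, 3, 5, 7, 10, 11, 12, 13}
Step 16: find(10) -> no change; set of 10 is {1, 2, 3, 5, 7, 10, 11, 12, 13}
Step 17: union(10, 6) -> merged; set of 10 now {1, 2, 3, 5, 6, 7, 10, 11, 12, 13}
Step 18: union(13, 3) -> already same set; set of 13 now {1, 2, 3, 5, 6, 7, 10, 11, 12, 13}
Step 19: union(12, 3) -> already same set; set of 12 now {1, 2, 3, 5, 6, 7, 10, 11, 12, 13}
Set of 2: {1, 2, 3, 5, 6, 7, 10, 11, 12, 13}; 9 is not a member.

Answer: no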